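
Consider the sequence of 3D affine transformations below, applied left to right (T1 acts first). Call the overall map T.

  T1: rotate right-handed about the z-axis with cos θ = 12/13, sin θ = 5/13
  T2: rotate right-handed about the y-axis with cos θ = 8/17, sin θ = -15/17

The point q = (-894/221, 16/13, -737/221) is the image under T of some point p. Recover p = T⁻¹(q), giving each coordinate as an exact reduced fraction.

T1 = [12/13 -5/13 0 0; 5/13 12/13 0 0; 0 0 1 0; 0 0 0 1]
T2·T1 = [96/221 -40/221 -15/17 0; 5/13 12/13 0 0; 180/221 -75/221 8/17 0; 0 0 0 1]
det M = 1; M⁻¹ = [96/221 5/13 180/221 0; -40/221 12/13 -75/221 0; -15/17 0 8/17 0; 0 0 0 1]
M⁻¹ · (-894/221, 16/13, -737/221)ᵀ = (-4, 3, 2)ᵀ

p = (-4, 3, 2)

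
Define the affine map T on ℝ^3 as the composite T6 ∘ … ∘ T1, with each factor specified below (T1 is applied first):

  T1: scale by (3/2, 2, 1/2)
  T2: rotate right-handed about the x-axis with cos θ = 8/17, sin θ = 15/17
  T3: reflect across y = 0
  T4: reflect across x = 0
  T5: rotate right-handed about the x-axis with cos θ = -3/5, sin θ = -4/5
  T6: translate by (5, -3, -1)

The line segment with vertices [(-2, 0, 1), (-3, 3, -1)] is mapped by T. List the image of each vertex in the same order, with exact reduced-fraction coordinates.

T1 scale by (3/2, 2, 1/2): (-2, 0, 1) → (-3, 0, 1/2); (-3, 3, -1) → (-9/2, 6, -1/2)
T2 rotate right-handed about the x-axis with cos θ = 8/17, sin θ = 15/17: (-3, 0, 1/2) → (-3, -15/34, 4/17); (-9/2, 6, -1/2) → (-9/2, 111/34, 86/17)
T3 reflect across y = 0: (-3, -15/34, 4/17) → (-3, 15/34, 4/17); (-9/2, 111/34, 86/17) → (-9/2, -111/34, 86/17)
T4 reflect across x = 0: (-3, 15/34, 4/17) → (3, 15/34, 4/17); (-9/2, -111/34, 86/17) → (9/2, -111/34, 86/17)
T5 rotate right-handed about the x-axis with cos θ = -3/5, sin θ = -4/5: (3, 15/34, 4/17) → (3, -13/170, -42/85); (9/2, -111/34, 86/17) → (9/2, 1021/170, -36/85)
T6 translate by (5, -3, -1): (3, -13/170, -42/85) → (8, -523/170, -127/85); (9/2, 1021/170, -36/85) → (19/2, 511/170, -121/85)

image vertices: (8, -523/170, -127/85), (19/2, 511/170, -121/85)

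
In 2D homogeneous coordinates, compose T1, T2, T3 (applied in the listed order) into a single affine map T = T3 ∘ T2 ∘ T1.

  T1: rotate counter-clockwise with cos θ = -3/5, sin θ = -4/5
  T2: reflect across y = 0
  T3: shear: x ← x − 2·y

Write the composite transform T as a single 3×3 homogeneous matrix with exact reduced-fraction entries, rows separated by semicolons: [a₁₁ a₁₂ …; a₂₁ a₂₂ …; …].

T = [-11/5 -2/5 0; 4/5 3/5 0; 0 0 1]

T1 = [-3/5 4/5 0; -4/5 -3/5 0; 0 0 1]
T2·T1 = [-3/5 4/5 0; 4/5 3/5 0; 0 0 1]
T3·…·T1 = [-11/5 -2/5 0; 4/5 3/5 0; 0 0 1]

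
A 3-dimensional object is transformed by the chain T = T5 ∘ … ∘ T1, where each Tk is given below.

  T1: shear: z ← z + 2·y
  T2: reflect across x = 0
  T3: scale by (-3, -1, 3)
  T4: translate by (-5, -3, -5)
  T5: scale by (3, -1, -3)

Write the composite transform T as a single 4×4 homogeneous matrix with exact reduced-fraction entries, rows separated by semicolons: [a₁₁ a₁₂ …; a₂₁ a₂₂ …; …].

T1 = [1 0 0 0; 0 1 0 0; 0 2 1 0; 0 0 0 1]
T2·T1 = [-1 0 0 0; 0 1 0 0; 0 2 1 0; 0 0 0 1]
T3·…·T1 = [3 0 0 0; 0 -1 0 0; 0 6 3 0; 0 0 0 1]
T4·…·T1 = [3 0 0 -5; 0 -1 0 -3; 0 6 3 -5; 0 0 0 1]
T5·…·T1 = [9 0 0 -15; 0 1 0 3; 0 -18 -9 15; 0 0 0 1]

T = [9 0 0 -15; 0 1 0 3; 0 -18 -9 15; 0 0 0 1]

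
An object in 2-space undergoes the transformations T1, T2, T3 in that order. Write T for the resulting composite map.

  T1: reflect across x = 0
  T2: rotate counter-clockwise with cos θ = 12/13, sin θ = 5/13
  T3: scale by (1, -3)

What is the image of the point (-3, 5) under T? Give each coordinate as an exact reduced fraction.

T(p) = (11/13, -225/13)

T1 reflect across x = 0: (-3, 5) → (3, 5)
T2 rotate counter-clockwise with cos θ = 12/13, sin θ = 5/13: (3, 5) → (11/13, 75/13)
T3 scale by (1, -3): (11/13, 75/13) → (11/13, -225/13)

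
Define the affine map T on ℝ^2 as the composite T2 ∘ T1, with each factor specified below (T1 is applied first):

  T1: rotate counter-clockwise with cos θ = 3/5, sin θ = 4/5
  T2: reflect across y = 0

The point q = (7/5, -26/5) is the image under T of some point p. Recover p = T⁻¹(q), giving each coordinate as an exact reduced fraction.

T1 = [3/5 -4/5 0; 4/5 3/5 0; 0 0 1]
T2·T1 = [3/5 -4/5 0; -4/5 -3/5 0; 0 0 1]
det M = -1; M⁻¹ = [3/5 -4/5 0; -4/5 -3/5 0; 0 0 1]
M⁻¹ · (7/5, -26/5)ᵀ = (5, 2)ᵀ

p = (5, 2)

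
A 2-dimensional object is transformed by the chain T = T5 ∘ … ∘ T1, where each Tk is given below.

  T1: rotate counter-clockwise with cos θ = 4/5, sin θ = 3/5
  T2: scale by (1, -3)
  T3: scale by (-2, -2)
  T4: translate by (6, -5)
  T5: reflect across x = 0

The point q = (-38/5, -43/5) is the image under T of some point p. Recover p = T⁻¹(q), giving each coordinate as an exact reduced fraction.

p = (-1, 0)

T1 = [4/5 -3/5 0; 3/5 4/5 0; 0 0 1]
T2·T1 = [4/5 -3/5 0; -9/5 -12/5 0; 0 0 1]
T3·…·T1 = [-8/5 6/5 0; 18/5 24/5 0; 0 0 1]
T4·…·T1 = [-8/5 6/5 6; 18/5 24/5 -5; 0 0 1]
T5·…·T1 = [8/5 -6/5 -6; 18/5 24/5 -5; 0 0 1]
det M = 12; M⁻¹ = [2/5 1/10 29/10; -3/10 2/15 -17/15; 0 0 1]
M⁻¹ · (-38/5, -43/5)ᵀ = (-1, 0)ᵀ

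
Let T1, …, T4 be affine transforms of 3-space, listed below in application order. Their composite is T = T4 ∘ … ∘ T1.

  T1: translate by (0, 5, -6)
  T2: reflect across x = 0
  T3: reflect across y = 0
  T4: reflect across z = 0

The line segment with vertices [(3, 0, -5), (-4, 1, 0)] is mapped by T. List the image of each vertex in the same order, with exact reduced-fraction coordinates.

image vertices: (-3, -5, 11), (4, -6, 6)

T1 translate by (0, 5, -6): (3, 0, -5) → (3, 5, -11); (-4, 1, 0) → (-4, 6, -6)
T2 reflect across x = 0: (3, 5, -11) → (-3, 5, -11); (-4, 6, -6) → (4, 6, -6)
T3 reflect across y = 0: (-3, 5, -11) → (-3, -5, -11); (4, 6, -6) → (4, -6, -6)
T4 reflect across z = 0: (-3, -5, -11) → (-3, -5, 11); (4, -6, -6) → (4, -6, 6)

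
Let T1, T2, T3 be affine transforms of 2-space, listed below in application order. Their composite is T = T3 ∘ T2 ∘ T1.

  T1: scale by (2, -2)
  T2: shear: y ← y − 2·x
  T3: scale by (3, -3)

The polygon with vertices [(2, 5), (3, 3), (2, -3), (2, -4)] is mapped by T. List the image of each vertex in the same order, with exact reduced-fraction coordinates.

image vertices: (12, 54), (18, 54), (12, 6), (12, 0)

T1 scale by (2, -2): (2, 5) → (4, -10); (3, 3) → (6, -6); (2, -3) → (4, 6); (2, -4) → (4, 8)
T2 shear: y ← y − 2·x: (4, -10) → (4, -18); (6, -6) → (6, -18); (4, 6) → (4, -2); (4, 8) → (4, 0)
T3 scale by (3, -3): (4, -18) → (12, 54); (6, -18) → (18, 54); (4, -2) → (12, 6); (4, 0) → (12, 0)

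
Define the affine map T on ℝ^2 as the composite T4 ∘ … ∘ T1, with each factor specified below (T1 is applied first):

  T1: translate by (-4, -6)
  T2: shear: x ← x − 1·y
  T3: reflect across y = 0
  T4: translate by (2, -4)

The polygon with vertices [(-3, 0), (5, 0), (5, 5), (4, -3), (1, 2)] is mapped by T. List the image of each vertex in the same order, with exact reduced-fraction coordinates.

T1 translate by (-4, -6): (-3, 0) → (-7, -6); (5, 0) → (1, -6); (5, 5) → (1, -1); (4, -3) → (0, -9); (1, 2) → (-3, -4)
T2 shear: x ← x − 1·y: (-7, -6) → (-1, -6); (1, -6) → (7, -6); (1, -1) → (2, -1); (0, -9) → (9, -9); (-3, -4) → (1, -4)
T3 reflect across y = 0: (-1, -6) → (-1, 6); (7, -6) → (7, 6); (2, -1) → (2, 1); (9, -9) → (9, 9); (1, -4) → (1, 4)
T4 translate by (2, -4): (-1, 6) → (1, 2); (7, 6) → (9, 2); (2, 1) → (4, -3); (9, 9) → (11, 5); (1, 4) → (3, 0)

image vertices: (1, 2), (9, 2), (4, -3), (11, 5), (3, 0)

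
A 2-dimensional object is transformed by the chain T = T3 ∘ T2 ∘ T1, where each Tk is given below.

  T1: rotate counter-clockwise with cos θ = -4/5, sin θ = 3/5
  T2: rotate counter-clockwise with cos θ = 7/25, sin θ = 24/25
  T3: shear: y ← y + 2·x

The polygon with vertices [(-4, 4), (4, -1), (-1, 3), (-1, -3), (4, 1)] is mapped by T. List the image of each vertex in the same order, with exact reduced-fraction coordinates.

image vertices: (28/5, 52/5), (-19/5, -46/5), (13/5, 17/5), (-1, 1), (-13/5, -42/5)

T1 rotate counter-clockwise with cos θ = -4/5, sin θ = 3/5: (-4, 4) → (4/5, -28/5); (4, -1) → (-13/5, 16/5); (-1, 3) → (-1, -3); (-1, -3) → (13/5, 9/5); (4, 1) → (-19/5, 8/5)
T2 rotate counter-clockwise with cos θ = 7/25, sin θ = 24/25: (4/5, -28/5) → (28/5, -4/5); (-13/5, 16/5) → (-19/5, -8/5); (-1, -3) → (13/5, -9/5); (13/5, 9/5) → (-1, 3); (-19/5, 8/5) → (-13/5, -16/5)
T3 shear: y ← y + 2·x: (28/5, -4/5) → (28/5, 52/5); (-19/5, -8/5) → (-19/5, -46/5); (13/5, -9/5) → (13/5, 17/5); (-1, 3) → (-1, 1); (-13/5, -16/5) → (-13/5, -42/5)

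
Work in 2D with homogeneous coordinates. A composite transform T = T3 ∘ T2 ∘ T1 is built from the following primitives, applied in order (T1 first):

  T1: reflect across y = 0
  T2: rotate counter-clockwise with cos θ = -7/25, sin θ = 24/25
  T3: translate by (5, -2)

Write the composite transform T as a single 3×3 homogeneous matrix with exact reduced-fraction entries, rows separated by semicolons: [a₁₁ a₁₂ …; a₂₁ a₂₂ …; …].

T1 = [1 0 0; 0 -1 0; 0 0 1]
T2·T1 = [-7/25 24/25 0; 24/25 7/25 0; 0 0 1]
T3·…·T1 = [-7/25 24/25 5; 24/25 7/25 -2; 0 0 1]

T = [-7/25 24/25 5; 24/25 7/25 -2; 0 0 1]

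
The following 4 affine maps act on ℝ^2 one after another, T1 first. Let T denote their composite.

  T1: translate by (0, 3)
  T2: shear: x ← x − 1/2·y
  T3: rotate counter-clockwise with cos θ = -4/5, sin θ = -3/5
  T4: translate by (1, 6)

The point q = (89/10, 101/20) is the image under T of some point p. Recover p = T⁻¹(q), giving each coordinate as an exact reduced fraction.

p = (-3, 5/2)

T1 = [1 0 0; 0 1 3; 0 0 1]
T2·T1 = [1 -1/2 -3/2; 0 1 3; 0 0 1]
T3·…·T1 = [-4/5 1 3; -3/5 -1/2 -3/2; 0 0 1]
T4·…·T1 = [-4/5 1 4; -3/5 -1/2 9/2; 0 0 1]
det M = 1; M⁻¹ = [-1/2 -1 13/2; 3/5 -4/5 6/5; 0 0 1]
M⁻¹ · (89/10, 101/20)ᵀ = (-3, 5/2)ᵀ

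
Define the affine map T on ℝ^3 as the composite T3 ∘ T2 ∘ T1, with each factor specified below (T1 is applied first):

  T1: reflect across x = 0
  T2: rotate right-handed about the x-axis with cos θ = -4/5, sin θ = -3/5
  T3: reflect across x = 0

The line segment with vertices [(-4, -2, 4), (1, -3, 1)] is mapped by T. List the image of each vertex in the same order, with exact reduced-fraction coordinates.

T1 reflect across x = 0: (-4, -2, 4) → (4, -2, 4); (1, -3, 1) → (-1, -3, 1)
T2 rotate right-handed about the x-axis with cos θ = -4/5, sin θ = -3/5: (4, -2, 4) → (4, 4, -2); (-1, -3, 1) → (-1, 3, 1)
T3 reflect across x = 0: (4, 4, -2) → (-4, 4, -2); (-1, 3, 1) → (1, 3, 1)

image vertices: (-4, 4, -2), (1, 3, 1)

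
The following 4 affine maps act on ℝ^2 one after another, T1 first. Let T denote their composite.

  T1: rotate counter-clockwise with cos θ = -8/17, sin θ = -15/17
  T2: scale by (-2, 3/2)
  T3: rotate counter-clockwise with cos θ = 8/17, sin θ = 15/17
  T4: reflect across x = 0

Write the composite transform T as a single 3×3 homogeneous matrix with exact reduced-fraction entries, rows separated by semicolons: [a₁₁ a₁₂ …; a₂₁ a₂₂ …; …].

T = [-931/578 60/289 0; 60/289 -546/289 0; 0 0 1]

T1 = [-8/17 15/17 0; -15/17 -8/17 0; 0 0 1]
T2·T1 = [16/17 -30/17 0; -45/34 -12/17 0; 0 0 1]
T3·…·T1 = [931/578 -60/289 0; 60/289 -546/289 0; 0 0 1]
T4·…·T1 = [-931/578 60/289 0; 60/289 -546/289 0; 0 0 1]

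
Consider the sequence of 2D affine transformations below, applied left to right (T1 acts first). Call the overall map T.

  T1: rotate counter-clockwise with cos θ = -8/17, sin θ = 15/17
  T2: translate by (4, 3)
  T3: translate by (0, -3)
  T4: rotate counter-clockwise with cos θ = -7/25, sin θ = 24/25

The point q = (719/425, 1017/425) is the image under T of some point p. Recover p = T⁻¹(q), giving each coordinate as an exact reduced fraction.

p = (-1, 3)

T1 = [-8/17 -15/17 0; 15/17 -8/17 0; 0 0 1]
T2·T1 = [-8/17 -15/17 4; 15/17 -8/17 3; 0 0 1]
T3·…·T1 = [-8/17 -15/17 4; 15/17 -8/17 0; 0 0 1]
T4·…·T1 = [-304/425 297/425 -28/25; -297/425 -304/425 96/25; 0 0 1]
det M = 1; M⁻¹ = [-304/425 -297/425 32/17; 297/425 -304/425 60/17; 0 0 1]
M⁻¹ · (719/425, 1017/425)ᵀ = (-1, 3)ᵀ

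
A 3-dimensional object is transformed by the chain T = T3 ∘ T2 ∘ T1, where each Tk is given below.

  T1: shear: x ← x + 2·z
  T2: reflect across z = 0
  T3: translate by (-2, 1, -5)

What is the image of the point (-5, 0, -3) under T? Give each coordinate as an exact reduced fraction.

T(p) = (-13, 1, -2)

T1 shear: x ← x + 2·z: (-5, 0, -3) → (-11, 0, -3)
T2 reflect across z = 0: (-11, 0, -3) → (-11, 0, 3)
T3 translate by (-2, 1, -5): (-11, 0, 3) → (-13, 1, -2)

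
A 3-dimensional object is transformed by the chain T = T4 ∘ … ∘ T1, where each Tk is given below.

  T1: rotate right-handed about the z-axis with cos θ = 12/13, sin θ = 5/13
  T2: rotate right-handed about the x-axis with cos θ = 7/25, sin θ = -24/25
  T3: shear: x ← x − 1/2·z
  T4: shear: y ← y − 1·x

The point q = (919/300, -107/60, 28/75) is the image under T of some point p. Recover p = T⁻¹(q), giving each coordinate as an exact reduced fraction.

T1 = [12/13 -5/13 0 0; 5/13 12/13 0 0; 0 0 1 0; 0 0 0 1]
T2·T1 = [12/13 -5/13 0 0; 7/65 84/325 24/25 0; -24/65 -288/325 7/25 0; 0 0 0 1]
T3·…·T1 = [72/65 19/325 -7/50 0; 7/65 84/325 24/25 0; -24/65 -288/325 7/25 0; 0 0 0 1]
T4·…·T1 = [72/65 19/325 -7/50 0; -1 1/5 11/10 0; -24/65 -288/325 7/25 0; 0 0 0 1]
det M = 1; M⁻¹ = [67/65 7/65 6/65 0; -41/325 84/325 -701/650 0; 24/25 24/25 7/25 0; 0 0 0 1]
M⁻¹ · (919/300, -107/60, 28/75)ᵀ = (3, -5/4, 4/3)ᵀ

p = (3, -5/4, 4/3)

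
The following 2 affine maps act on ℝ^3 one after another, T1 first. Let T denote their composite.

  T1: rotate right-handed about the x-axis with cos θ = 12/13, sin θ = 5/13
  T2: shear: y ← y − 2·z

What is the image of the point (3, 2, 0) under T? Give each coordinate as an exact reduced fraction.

T(p) = (3, 4/13, 10/13)

T1 rotate right-handed about the x-axis with cos θ = 12/13, sin θ = 5/13: (3, 2, 0) → (3, 24/13, 10/13)
T2 shear: y ← y − 2·z: (3, 24/13, 10/13) → (3, 4/13, 10/13)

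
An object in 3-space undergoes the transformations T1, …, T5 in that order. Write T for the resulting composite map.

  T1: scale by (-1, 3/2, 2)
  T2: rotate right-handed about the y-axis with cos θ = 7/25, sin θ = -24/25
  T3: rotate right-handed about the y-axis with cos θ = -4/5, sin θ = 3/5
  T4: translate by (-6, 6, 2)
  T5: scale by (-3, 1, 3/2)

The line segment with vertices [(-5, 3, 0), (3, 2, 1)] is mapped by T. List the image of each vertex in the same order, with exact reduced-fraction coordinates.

T1 scale by (-1, 3/2, 2): (-5, 3, 0) → (5, 9/2, 0); (3, 2, 1) → (-3, 3, 2)
T2 rotate right-handed about the y-axis with cos θ = 7/25, sin θ = -24/25: (5, 9/2, 0) → (7/5, 9/2, 24/5); (-3, 3, 2) → (-69/25, 3, -58/25)
T3 rotate right-handed about the y-axis with cos θ = -4/5, sin θ = 3/5: (7/5, 9/2, 24/5) → (44/25, 9/2, -117/25); (-69/25, 3, -58/25) → (102/125, 3, 439/125)
T4 translate by (-6, 6, 2): (44/25, 9/2, -117/25) → (-106/25, 21/2, -67/25); (102/125, 3, 439/125) → (-648/125, 9, 689/125)
T5 scale by (-3, 1, 3/2): (-106/25, 21/2, -67/25) → (318/25, 21/2, -201/50); (-648/125, 9, 689/125) → (1944/125, 9, 2067/250)

image vertices: (318/25, 21/2, -201/50), (1944/125, 9, 2067/250)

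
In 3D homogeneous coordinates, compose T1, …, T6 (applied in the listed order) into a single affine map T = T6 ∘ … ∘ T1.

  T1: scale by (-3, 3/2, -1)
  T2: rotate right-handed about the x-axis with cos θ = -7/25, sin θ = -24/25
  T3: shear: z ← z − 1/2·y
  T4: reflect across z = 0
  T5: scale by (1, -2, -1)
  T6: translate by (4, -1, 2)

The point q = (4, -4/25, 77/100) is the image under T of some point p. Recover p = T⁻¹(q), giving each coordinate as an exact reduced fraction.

T1 = [-3 0 0 0; 0 3/2 0 0; 0 0 -1 0; 0 0 0 1]
T2·T1 = [-3 0 0 0; 0 -21/50 -24/25 0; 0 -36/25 7/25 0; 0 0 0 1]
T3·…·T1 = [-3 0 0 0; 0 -21/50 -24/25 0; 0 -123/100 19/25 0; 0 0 0 1]
T4·…·T1 = [-3 0 0 0; 0 -21/50 -24/25 0; 0 123/100 -19/25 0; 0 0 0 1]
T5·…·T1 = [-3 0 0 0; 0 21/25 48/25 0; 0 -123/100 19/25 0; 0 0 0 1]
T6·…·T1 = [-3 0 0 4; 0 21/25 48/25 -1; 0 -123/100 19/25 2; 0 0 0 1]
det M = -9; M⁻¹ = [-1/3 0 0 4/3; 0 19/75 -16/25 23/15; 0 41/100 7/25 -3/20; 0 0 0 1]
M⁻¹ · (4, -4/25, 77/100)ᵀ = (0, 1, 0)ᵀ

p = (0, 1, 0)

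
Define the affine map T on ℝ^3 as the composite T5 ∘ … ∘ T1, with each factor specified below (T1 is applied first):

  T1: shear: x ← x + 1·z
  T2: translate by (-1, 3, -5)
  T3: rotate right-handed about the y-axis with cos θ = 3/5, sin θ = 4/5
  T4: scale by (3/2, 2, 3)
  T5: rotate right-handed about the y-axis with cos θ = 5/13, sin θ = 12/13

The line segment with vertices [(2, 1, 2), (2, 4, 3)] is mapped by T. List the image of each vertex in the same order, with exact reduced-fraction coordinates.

T1 shear: x ← x + 1·z: (2, 1, 2) → (4, 1, 2); (2, 4, 3) → (5, 4, 3)
T2 translate by (-1, 3, -5): (4, 1, 2) → (3, 4, -3); (5, 4, 3) → (4, 7, -2)
T3 rotate right-handed about the y-axis with cos θ = 3/5, sin θ = 4/5: (3, 4, -3) → (-3/5, 4, -21/5); (4, 7, -2) → (4/5, 7, -22/5)
T4 scale by (3/2, 2, 3): (-3/5, 4, -21/5) → (-9/10, 8, -63/5); (4/5, 7, -22/5) → (6/5, 14, -66/5)
T5 rotate right-handed about the y-axis with cos θ = 5/13, sin θ = 12/13: (-9/10, 8, -63/5) → (-1557/130, 8, -261/65); (6/5, 14, -66/5) → (-762/65, 14, -402/65)

image vertices: (-1557/130, 8, -261/65), (-762/65, 14, -402/65)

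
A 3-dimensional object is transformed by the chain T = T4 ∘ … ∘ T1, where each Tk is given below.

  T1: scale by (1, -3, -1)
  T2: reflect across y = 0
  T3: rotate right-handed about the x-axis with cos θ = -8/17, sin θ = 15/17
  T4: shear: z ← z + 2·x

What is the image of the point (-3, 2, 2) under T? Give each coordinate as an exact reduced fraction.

T1 scale by (1, -3, -1): (-3, 2, 2) → (-3, -6, -2)
T2 reflect across y = 0: (-3, -6, -2) → (-3, 6, -2)
T3 rotate right-handed about the x-axis with cos θ = -8/17, sin θ = 15/17: (-3, 6, -2) → (-3, -18/17, 106/17)
T4 shear: z ← z + 2·x: (-3, -18/17, 106/17) → (-3, -18/17, 4/17)

T(p) = (-3, -18/17, 4/17)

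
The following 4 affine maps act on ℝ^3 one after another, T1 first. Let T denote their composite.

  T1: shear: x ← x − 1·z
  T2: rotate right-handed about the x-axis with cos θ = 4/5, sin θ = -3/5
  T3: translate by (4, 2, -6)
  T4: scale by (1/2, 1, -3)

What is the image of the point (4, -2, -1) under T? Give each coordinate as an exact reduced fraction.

T1 shear: x ← x − 1·z: (4, -2, -1) → (5, -2, -1)
T2 rotate right-handed about the x-axis with cos θ = 4/5, sin θ = -3/5: (5, -2, -1) → (5, -11/5, 2/5)
T3 translate by (4, 2, -6): (5, -11/5, 2/5) → (9, -1/5, -28/5)
T4 scale by (1/2, 1, -3): (9, -1/5, -28/5) → (9/2, -1/5, 84/5)

T(p) = (9/2, -1/5, 84/5)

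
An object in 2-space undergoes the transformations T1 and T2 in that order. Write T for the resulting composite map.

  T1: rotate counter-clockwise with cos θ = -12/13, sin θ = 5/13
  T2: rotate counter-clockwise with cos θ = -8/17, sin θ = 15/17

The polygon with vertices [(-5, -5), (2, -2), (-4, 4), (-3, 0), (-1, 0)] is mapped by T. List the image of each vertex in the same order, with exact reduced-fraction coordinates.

T1 rotate counter-clockwise with cos θ = -12/13, sin θ = 5/13: (-5, -5) → (85/13, 35/13); (2, -2) → (-14/13, 34/13); (-4, 4) → (28/13, -68/13); (-3, 0) → (36/13, -15/13); (-1, 0) → (12/13, -5/13)
T2 rotate counter-clockwise with cos θ = -8/17, sin θ = 15/17: (85/13, 35/13) → (-1205/221, 995/221); (-14/13, 34/13) → (-398/221, -482/221); (28/13, -68/13) → (796/221, 964/221); (36/13, -15/13) → (-63/221, 660/221); (12/13, -5/13) → (-21/221, 220/221)

image vertices: (-1205/221, 995/221), (-398/221, -482/221), (796/221, 964/221), (-63/221, 660/221), (-21/221, 220/221)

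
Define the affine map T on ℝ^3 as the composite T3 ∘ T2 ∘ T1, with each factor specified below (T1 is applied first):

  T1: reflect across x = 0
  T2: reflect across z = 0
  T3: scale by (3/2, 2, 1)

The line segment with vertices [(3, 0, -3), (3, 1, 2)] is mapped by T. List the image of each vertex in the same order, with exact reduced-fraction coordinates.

T1 reflect across x = 0: (3, 0, -3) → (-3, 0, -3); (3, 1, 2) → (-3, 1, 2)
T2 reflect across z = 0: (-3, 0, -3) → (-3, 0, 3); (-3, 1, 2) → (-3, 1, -2)
T3 scale by (3/2, 2, 1): (-3, 0, 3) → (-9/2, 0, 3); (-3, 1, -2) → (-9/2, 2, -2)

image vertices: (-9/2, 0, 3), (-9/2, 2, -2)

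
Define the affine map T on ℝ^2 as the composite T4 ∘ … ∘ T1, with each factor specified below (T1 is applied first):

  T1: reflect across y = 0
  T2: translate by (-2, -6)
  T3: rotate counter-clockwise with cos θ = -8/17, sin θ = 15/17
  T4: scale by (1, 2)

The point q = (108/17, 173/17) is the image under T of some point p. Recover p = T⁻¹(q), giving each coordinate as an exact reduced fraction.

T1 = [1 0 0; 0 -1 0; 0 0 1]
T2·T1 = [1 0 -2; 0 -1 -6; 0 0 1]
T3·…·T1 = [-8/17 15/17 106/17; 15/17 8/17 18/17; 0 0 1]
T4·…·T1 = [-8/17 15/17 106/17; 30/17 16/17 36/17; 0 0 1]
det M = -2; M⁻¹ = [-8/17 15/34 2; 15/17 4/17 -6; 0 0 1]
M⁻¹ · (108/17, 173/17)ᵀ = (7/2, 2)ᵀ

p = (7/2, 2)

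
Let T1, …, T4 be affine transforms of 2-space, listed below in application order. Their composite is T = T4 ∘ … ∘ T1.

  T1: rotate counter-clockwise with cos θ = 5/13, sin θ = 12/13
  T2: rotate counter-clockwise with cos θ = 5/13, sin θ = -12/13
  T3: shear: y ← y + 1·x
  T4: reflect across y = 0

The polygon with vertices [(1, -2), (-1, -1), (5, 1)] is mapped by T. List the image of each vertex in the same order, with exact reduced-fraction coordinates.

T1 rotate counter-clockwise with cos θ = 5/13, sin θ = 12/13: (1, -2) → (29/13, 2/13); (-1, -1) → (7/13, -17/13); (5, 1) → (1, 5)
T2 rotate counter-clockwise with cos θ = 5/13, sin θ = -12/13: (29/13, 2/13) → (1, -2); (7/13, -17/13) → (-1, -1); (1, 5) → (5, 1)
T3 shear: y ← y + 1·x: (1, -2) → (1, -1); (-1, -1) → (-1, -2); (5, 1) → (5, 6)
T4 reflect across y = 0: (1, -1) → (1, 1); (-1, -2) → (-1, 2); (5, 6) → (5, -6)

image vertices: (1, 1), (-1, 2), (5, -6)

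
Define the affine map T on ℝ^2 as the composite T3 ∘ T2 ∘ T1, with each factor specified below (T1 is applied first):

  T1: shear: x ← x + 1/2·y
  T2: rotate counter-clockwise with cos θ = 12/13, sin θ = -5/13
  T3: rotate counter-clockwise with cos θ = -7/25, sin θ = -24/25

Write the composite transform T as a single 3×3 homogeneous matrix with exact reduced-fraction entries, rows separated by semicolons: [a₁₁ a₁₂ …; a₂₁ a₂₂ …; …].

T = [-204/325 151/325 0; -253/325 -661/650 0; 0 0 1]

T1 = [1 1/2 0; 0 1 0; 0 0 1]
T2·T1 = [12/13 11/13 0; -5/13 19/26 0; 0 0 1]
T3·…·T1 = [-204/325 151/325 0; -253/325 -661/650 0; 0 0 1]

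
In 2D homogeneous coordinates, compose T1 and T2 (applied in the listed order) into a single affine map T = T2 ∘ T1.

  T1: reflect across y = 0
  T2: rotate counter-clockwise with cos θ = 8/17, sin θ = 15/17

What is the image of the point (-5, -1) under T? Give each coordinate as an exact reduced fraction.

T1 reflect across y = 0: (-5, -1) → (-5, 1)
T2 rotate counter-clockwise with cos θ = 8/17, sin θ = 15/17: (-5, 1) → (-55/17, -67/17)

T(p) = (-55/17, -67/17)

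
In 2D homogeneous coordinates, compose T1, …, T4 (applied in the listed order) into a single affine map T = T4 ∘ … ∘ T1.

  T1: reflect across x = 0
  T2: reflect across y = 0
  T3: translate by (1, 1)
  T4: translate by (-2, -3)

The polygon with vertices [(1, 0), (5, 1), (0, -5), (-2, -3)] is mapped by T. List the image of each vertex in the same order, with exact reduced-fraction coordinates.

T1 reflect across x = 0: (1, 0) → (-1, 0); (5, 1) → (-5, 1); (0, -5) → (0, -5); (-2, -3) → (2, -3)
T2 reflect across y = 0: (-1, 0) → (-1, 0); (-5, 1) → (-5, -1); (0, -5) → (0, 5); (2, -3) → (2, 3)
T3 translate by (1, 1): (-1, 0) → (0, 1); (-5, -1) → (-4, 0); (0, 5) → (1, 6); (2, 3) → (3, 4)
T4 translate by (-2, -3): (0, 1) → (-2, -2); (-4, 0) → (-6, -3); (1, 6) → (-1, 3); (3, 4) → (1, 1)

image vertices: (-2, -2), (-6, -3), (-1, 3), (1, 1)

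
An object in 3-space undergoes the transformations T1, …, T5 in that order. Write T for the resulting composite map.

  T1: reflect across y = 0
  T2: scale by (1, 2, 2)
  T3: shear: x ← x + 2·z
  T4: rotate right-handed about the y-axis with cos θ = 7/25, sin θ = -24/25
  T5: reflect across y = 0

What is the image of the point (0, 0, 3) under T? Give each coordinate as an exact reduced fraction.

T(p) = (-12/5, 0, 66/5)

T1 reflect across y = 0: (0, 0, 3) → (0, 0, 3)
T2 scale by (1, 2, 2): (0, 0, 3) → (0, 0, 6)
T3 shear: x ← x + 2·z: (0, 0, 6) → (12, 0, 6)
T4 rotate right-handed about the y-axis with cos θ = 7/25, sin θ = -24/25: (12, 0, 6) → (-12/5, 0, 66/5)
T5 reflect across y = 0: (-12/5, 0, 66/5) → (-12/5, 0, 66/5)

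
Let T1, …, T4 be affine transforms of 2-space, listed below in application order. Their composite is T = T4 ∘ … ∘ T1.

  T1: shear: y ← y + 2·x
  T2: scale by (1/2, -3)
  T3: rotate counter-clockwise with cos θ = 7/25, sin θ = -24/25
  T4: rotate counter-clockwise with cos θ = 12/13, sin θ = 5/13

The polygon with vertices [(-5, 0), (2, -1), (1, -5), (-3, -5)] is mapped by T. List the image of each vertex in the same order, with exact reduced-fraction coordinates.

image vertices: (1416/65, 2701/130), (-2073/325, -2089/325), (183/25, 263/50), (8043/325, 14223/650)

T1 shear: y ← y + 2·x: (-5, 0) → (-5, -10); (2, -1) → (2, 3); (1, -5) → (1, -3); (-3, -5) → (-3, -11)
T2 scale by (1/2, -3): (-5, -10) → (-5/2, 30); (2, 3) → (1, -9); (1, -3) → (1/2, 9); (-3, -11) → (-3/2, 33)
T3 rotate counter-clockwise with cos θ = 7/25, sin θ = -24/25: (-5/2, 30) → (281/10, 54/5); (1, -9) → (-209/25, -87/25); (1/2, 9) → (439/50, 51/25); (-3/2, 33) → (1563/50, 267/25)
T4 rotate counter-clockwise with cos θ = 12/13, sin θ = 5/13: (281/10, 54/5) → (1416/65, 2701/130); (-209/25, -87/25) → (-2073/325, -2089/325); (439/50, 51/25) → (183/25, 263/50); (1563/50, 267/25) → (8043/325, 14223/650)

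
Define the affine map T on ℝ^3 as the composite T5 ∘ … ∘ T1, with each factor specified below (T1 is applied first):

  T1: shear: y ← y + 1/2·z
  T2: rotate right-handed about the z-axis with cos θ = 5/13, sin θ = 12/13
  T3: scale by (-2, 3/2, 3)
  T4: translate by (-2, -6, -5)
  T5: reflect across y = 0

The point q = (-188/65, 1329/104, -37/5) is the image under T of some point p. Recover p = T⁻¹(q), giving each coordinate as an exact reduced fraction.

p = (-4, -7/4, -4/5)

T1 = [1 0 0 0; 0 1 1/2 0; 0 0 1 0; 0 0 0 1]
T2·T1 = [5/13 -12/13 -6/13 0; 12/13 5/13 5/26 0; 0 0 1 0; 0 0 0 1]
T3·…·T1 = [-10/13 24/13 12/13 0; 18/13 15/26 15/52 0; 0 0 3 0; 0 0 0 1]
T4·…·T1 = [-10/13 24/13 12/13 -2; 18/13 15/26 15/52 -6; 0 0 3 -5; 0 0 0 1]
T5·…·T1 = [-10/13 24/13 12/13 -2; -18/13 -15/26 -15/52 6; 0 0 3 -5; 0 0 0 1]
det M = 9; M⁻¹ = [-5/26 -8/13 0 43/13; 6/13 -10/39 -1/6 127/78; 0 0 1/3 5/3; 0 0 0 1]
M⁻¹ · (-188/65, 1329/104, -37/5)ᵀ = (-4, -7/4, -4/5)ᵀ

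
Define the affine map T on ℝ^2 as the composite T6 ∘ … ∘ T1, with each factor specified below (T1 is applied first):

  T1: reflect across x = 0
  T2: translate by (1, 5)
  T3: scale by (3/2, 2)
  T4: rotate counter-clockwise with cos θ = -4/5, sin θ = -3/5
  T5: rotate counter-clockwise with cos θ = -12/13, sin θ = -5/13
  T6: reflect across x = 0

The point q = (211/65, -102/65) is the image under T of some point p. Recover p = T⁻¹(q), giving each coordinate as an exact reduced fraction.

T1 = [-1 0 0; 0 1 0; 0 0 1]
T2·T1 = [-1 0 1; 0 1 5; 0 0 1]
T3·…·T1 = [-3/2 0 3/2; 0 2 10; 0 0 1]
T4·…·T1 = [6/5 6/5 24/5; 9/10 -8/5 -89/10; 0 0 1]
T5·…·T1 = [-99/130 -112/65 -1021/130; -84/65 66/65 414/65; 0 0 1]
T6·…·T1 = [99/130 112/65 1021/130; -84/65 66/65 414/65; 0 0 1]
det M = 3; M⁻¹ = [22/65 -112/195 1; 28/65 33/130 -5; 0 0 1]
M⁻¹ · (211/65, -102/65)ᵀ = (3, -4)ᵀ

p = (3, -4)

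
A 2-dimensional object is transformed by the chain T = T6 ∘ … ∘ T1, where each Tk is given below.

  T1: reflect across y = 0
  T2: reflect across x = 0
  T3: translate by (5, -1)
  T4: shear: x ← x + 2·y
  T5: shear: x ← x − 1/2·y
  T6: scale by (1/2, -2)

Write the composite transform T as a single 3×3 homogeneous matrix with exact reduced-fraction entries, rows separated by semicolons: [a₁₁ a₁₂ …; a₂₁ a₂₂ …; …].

T = [-1/2 -3/4 7/4; 0 2 2; 0 0 1]

T1 = [1 0 0; 0 -1 0; 0 0 1]
T2·T1 = [-1 0 0; 0 -1 0; 0 0 1]
T3·…·T1 = [-1 0 5; 0 -1 -1; 0 0 1]
T4·…·T1 = [-1 -2 3; 0 -1 -1; 0 0 1]
T5·…·T1 = [-1 -3/2 7/2; 0 -1 -1; 0 0 1]
T6·…·T1 = [-1/2 -3/4 7/4; 0 2 2; 0 0 1]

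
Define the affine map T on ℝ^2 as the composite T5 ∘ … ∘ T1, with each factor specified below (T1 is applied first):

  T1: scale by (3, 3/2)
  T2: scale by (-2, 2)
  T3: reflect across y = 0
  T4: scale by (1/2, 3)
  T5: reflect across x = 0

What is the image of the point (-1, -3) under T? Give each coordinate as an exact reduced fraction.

T(p) = (-3, 27)

T1 scale by (3, 3/2): (-1, -3) → (-3, -9/2)
T2 scale by (-2, 2): (-3, -9/2) → (6, -9)
T3 reflect across y = 0: (6, -9) → (6, 9)
T4 scale by (1/2, 3): (6, 9) → (3, 27)
T5 reflect across x = 0: (3, 27) → (-3, 27)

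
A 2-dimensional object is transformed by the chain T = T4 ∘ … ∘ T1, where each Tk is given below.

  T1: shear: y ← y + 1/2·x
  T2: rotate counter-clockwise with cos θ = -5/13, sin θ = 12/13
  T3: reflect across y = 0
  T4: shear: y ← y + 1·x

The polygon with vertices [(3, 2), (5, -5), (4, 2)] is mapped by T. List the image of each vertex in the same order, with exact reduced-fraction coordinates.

T1 shear: y ← y + 1/2·x: (3, 2) → (3, 7/2); (5, -5) → (5, -5/2); (4, 2) → (4, 4)
T2 rotate counter-clockwise with cos θ = -5/13, sin θ = 12/13: (3, 7/2) → (-57/13, 37/26); (5, -5/2) → (5/13, 145/26); (4, 4) → (-68/13, 28/13)
T3 reflect across y = 0: (-57/13, 37/26) → (-57/13, -37/26); (5/13, 145/26) → (5/13, -145/26); (-68/13, 28/13) → (-68/13, -28/13)
T4 shear: y ← y + 1·x: (-57/13, -37/26) → (-57/13, -151/26); (5/13, -145/26) → (5/13, -135/26); (-68/13, -28/13) → (-68/13, -96/13)

image vertices: (-57/13, -151/26), (5/13, -135/26), (-68/13, -96/13)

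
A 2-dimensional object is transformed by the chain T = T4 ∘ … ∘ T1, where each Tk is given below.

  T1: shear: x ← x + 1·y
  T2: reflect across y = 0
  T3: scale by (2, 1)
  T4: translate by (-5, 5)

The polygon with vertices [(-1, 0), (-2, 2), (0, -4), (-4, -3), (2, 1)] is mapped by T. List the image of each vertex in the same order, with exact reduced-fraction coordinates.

T1 shear: x ← x + 1·y: (-1, 0) → (-1, 0); (-2, 2) → (0, 2); (0, -4) → (-4, -4); (-4, -3) → (-7, -3); (2, 1) → (3, 1)
T2 reflect across y = 0: (-1, 0) → (-1, 0); (0, 2) → (0, -2); (-4, -4) → (-4, 4); (-7, -3) → (-7, 3); (3, 1) → (3, -1)
T3 scale by (2, 1): (-1, 0) → (-2, 0); (0, -2) → (0, -2); (-4, 4) → (-8, 4); (-7, 3) → (-14, 3); (3, -1) → (6, -1)
T4 translate by (-5, 5): (-2, 0) → (-7, 5); (0, -2) → (-5, 3); (-8, 4) → (-13, 9); (-14, 3) → (-19, 8); (6, -1) → (1, 4)

image vertices: (-7, 5), (-5, 3), (-13, 9), (-19, 8), (1, 4)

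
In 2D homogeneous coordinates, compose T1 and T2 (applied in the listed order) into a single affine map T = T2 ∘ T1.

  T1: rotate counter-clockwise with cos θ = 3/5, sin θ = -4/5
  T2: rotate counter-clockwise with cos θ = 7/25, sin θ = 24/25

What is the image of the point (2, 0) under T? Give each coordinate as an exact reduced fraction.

T1 rotate counter-clockwise with cos θ = 3/5, sin θ = -4/5: (2, 0) → (6/5, -8/5)
T2 rotate counter-clockwise with cos θ = 7/25, sin θ = 24/25: (6/5, -8/5) → (234/125, 88/125)

T(p) = (234/125, 88/125)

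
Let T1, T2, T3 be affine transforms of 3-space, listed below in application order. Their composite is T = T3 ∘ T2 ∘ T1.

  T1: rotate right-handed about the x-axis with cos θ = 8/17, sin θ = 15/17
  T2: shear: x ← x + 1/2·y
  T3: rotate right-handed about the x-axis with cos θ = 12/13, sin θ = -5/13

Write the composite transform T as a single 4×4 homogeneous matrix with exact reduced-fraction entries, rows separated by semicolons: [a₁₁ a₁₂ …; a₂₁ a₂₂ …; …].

T = [1 4/17 -15/34 0; 0 171/221 -140/221 0; 0 140/221 171/221 0; 0 0 0 1]

T1 = [1 0 0 0; 0 8/17 -15/17 0; 0 15/17 8/17 0; 0 0 0 1]
T2·T1 = [1 4/17 -15/34 0; 0 8/17 -15/17 0; 0 15/17 8/17 0; 0 0 0 1]
T3·…·T1 = [1 4/17 -15/34 0; 0 171/221 -140/221 0; 0 140/221 171/221 0; 0 0 0 1]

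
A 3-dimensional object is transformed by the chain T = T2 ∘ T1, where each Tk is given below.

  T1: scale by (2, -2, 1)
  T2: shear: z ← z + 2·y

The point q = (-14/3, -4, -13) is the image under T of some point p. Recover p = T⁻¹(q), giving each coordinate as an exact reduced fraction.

p = (-7/3, 2, -5)

T1 = [2 0 0 0; 0 -2 0 0; 0 0 1 0; 0 0 0 1]
T2·T1 = [2 0 0 0; 0 -2 0 0; 0 -4 1 0; 0 0 0 1]
det M = -4; M⁻¹ = [1/2 0 0 0; 0 -1/2 0 0; 0 -2 1 0; 0 0 0 1]
M⁻¹ · (-14/3, -4, -13)ᵀ = (-7/3, 2, -5)ᵀ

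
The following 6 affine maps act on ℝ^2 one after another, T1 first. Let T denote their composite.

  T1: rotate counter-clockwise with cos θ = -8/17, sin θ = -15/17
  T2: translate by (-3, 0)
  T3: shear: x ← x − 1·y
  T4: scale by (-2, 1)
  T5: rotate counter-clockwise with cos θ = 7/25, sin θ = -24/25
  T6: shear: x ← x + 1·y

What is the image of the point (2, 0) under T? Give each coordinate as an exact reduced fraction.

T1 rotate counter-clockwise with cos θ = -8/17, sin θ = -15/17: (2, 0) → (-16/17, -30/17)
T2 translate by (-3, 0): (-16/17, -30/17) → (-67/17, -30/17)
T3 shear: x ← x − 1·y: (-67/17, -30/17) → (-37/17, -30/17)
T4 scale by (-2, 1): (-37/17, -30/17) → (74/17, -30/17)
T5 rotate counter-clockwise with cos θ = 7/25, sin θ = -24/25: (74/17, -30/17) → (-202/425, -1986/425)
T6 shear: x ← x + 1·y: (-202/425, -1986/425) → (-2188/425, -1986/425)

T(p) = (-2188/425, -1986/425)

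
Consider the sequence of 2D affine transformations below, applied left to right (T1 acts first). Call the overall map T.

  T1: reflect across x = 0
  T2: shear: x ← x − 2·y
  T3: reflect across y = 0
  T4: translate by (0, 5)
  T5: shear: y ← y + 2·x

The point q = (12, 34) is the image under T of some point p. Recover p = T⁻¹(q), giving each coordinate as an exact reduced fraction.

T1 = [-1 0 0; 0 1 0; 0 0 1]
T2·T1 = [-1 -2 0; 0 1 0; 0 0 1]
T3·…·T1 = [-1 -2 0; 0 -1 0; 0 0 1]
T4·…·T1 = [-1 -2 0; 0 -1 5; 0 0 1]
T5·…·T1 = [-1 -2 0; -2 -5 5; 0 0 1]
det M = 1; M⁻¹ = [-5 2 -10; 2 -1 5; 0 0 1]
M⁻¹ · (12, 34)ᵀ = (-2, -5)ᵀ

p = (-2, -5)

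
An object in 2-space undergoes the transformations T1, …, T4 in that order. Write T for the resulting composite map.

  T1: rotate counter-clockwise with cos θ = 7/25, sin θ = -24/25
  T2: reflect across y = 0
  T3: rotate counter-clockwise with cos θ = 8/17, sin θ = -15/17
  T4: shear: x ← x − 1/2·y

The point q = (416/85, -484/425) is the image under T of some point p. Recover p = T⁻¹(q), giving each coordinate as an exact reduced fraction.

T1 = [7/25 24/25 0; -24/25 7/25 0; 0 0 1]
T2·T1 = [7/25 24/25 0; 24/25 -7/25 0; 0 0 1]
T3·…·T1 = [416/425 87/425 0; 87/425 -416/425 0; 0 0 1]
T4·…·T1 = [149/170 59/85 0; 87/425 -416/425 0; 0 0 1]
det M = -1; M⁻¹ = [416/425 59/85 0; 87/425 -149/170 0; 0 0 1]
M⁻¹ · (416/85, -484/425)ᵀ = (4, 2)ᵀ

p = (4, 2)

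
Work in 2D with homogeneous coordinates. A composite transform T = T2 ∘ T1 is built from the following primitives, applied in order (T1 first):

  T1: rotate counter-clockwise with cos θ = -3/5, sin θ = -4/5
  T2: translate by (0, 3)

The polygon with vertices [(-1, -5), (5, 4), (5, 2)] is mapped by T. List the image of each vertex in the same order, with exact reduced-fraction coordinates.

T1 rotate counter-clockwise with cos θ = -3/5, sin θ = -4/5: (-1, -5) → (-17/5, 19/5); (5, 4) → (1/5, -32/5); (5, 2) → (-7/5, -26/5)
T2 translate by (0, 3): (-17/5, 19/5) → (-17/5, 34/5); (1/5, -32/5) → (1/5, -17/5); (-7/5, -26/5) → (-7/5, -11/5)

image vertices: (-17/5, 34/5), (1/5, -17/5), (-7/5, -11/5)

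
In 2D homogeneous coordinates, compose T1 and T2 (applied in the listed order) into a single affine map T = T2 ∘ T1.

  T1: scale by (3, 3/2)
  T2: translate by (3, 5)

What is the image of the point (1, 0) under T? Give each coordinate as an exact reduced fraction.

T(p) = (6, 5)

T1 scale by (3, 3/2): (1, 0) → (3, 0)
T2 translate by (3, 5): (3, 0) → (6, 5)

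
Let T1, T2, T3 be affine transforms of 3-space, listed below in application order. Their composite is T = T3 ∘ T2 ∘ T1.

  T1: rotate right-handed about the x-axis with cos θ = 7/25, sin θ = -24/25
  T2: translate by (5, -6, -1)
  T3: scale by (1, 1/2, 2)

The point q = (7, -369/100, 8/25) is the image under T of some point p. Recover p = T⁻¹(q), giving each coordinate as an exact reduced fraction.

p = (2, -3/2, -1)

T1 = [1 0 0 0; 0 7/25 24/25 0; 0 -24/25 7/25 0; 0 0 0 1]
T2·T1 = [1 0 0 5; 0 7/25 24/25 -6; 0 -24/25 7/25 -1; 0 0 0 1]
T3·…·T1 = [1 0 0 5; 0 7/50 12/25 -3; 0 -48/25 14/25 -2; 0 0 0 1]
det M = 1; M⁻¹ = [1 0 0 -5; 0 14/25 -12/25 18/25; 0 48/25 7/50 151/25; 0 0 0 1]
M⁻¹ · (7, -369/100, 8/25)ᵀ = (2, -3/2, -1)ᵀ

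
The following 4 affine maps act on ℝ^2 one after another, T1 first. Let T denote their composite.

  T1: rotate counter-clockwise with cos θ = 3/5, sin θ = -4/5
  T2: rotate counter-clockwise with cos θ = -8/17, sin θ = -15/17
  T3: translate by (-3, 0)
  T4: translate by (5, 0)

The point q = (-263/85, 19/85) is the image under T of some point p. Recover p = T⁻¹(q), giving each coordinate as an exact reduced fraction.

p = (5, -1)

T1 = [3/5 4/5 0; -4/5 3/5 0; 0 0 1]
T2·T1 = [-84/85 13/85 0; -13/85 -84/85 0; 0 0 1]
T3·…·T1 = [-84/85 13/85 -3; -13/85 -84/85 0; 0 0 1]
T4·…·T1 = [-84/85 13/85 2; -13/85 -84/85 0; 0 0 1]
det M = 1; M⁻¹ = [-84/85 -13/85 168/85; 13/85 -84/85 -26/85; 0 0 1]
M⁻¹ · (-263/85, 19/85)ᵀ = (5, -1)ᵀ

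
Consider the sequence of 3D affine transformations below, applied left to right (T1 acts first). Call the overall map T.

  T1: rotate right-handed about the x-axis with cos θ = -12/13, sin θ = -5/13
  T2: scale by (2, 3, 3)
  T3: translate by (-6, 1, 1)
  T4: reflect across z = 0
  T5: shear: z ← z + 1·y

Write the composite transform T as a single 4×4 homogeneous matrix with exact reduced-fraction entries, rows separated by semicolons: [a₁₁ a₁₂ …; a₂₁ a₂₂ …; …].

T1 = [1 0 0 0; 0 -12/13 5/13 0; 0 -5/13 -12/13 0; 0 0 0 1]
T2·T1 = [2 0 0 0; 0 -36/13 15/13 0; 0 -15/13 -36/13 0; 0 0 0 1]
T3·…·T1 = [2 0 0 -6; 0 -36/13 15/13 1; 0 -15/13 -36/13 1; 0 0 0 1]
T4·…·T1 = [2 0 0 -6; 0 -36/13 15/13 1; 0 15/13 36/13 -1; 0 0 0 1]
T5·…·T1 = [2 0 0 -6; 0 -36/13 15/13 1; 0 -21/13 51/13 0; 0 0 0 1]

T = [2 0 0 -6; 0 -36/13 15/13 1; 0 -21/13 51/13 0; 0 0 0 1]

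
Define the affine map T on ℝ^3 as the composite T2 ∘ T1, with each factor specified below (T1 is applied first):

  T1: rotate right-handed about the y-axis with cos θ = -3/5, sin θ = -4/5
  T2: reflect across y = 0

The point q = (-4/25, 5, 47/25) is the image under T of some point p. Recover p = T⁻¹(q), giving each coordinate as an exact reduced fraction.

T1 = [-3/5 0 -4/5 0; 0 1 0 0; 4/5 0 -3/5 0; 0 0 0 1]
T2·T1 = [-3/5 0 -4/5 0; 0 -1 0 0; 4/5 0 -3/5 0; 0 0 0 1]
det M = -1; M⁻¹ = [-3/5 0 4/5 0; 0 -1 0 0; -4/5 0 -3/5 0; 0 0 0 1]
M⁻¹ · (-4/25, 5, 47/25)ᵀ = (8/5, -5, -1)ᵀ

p = (8/5, -5, -1)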